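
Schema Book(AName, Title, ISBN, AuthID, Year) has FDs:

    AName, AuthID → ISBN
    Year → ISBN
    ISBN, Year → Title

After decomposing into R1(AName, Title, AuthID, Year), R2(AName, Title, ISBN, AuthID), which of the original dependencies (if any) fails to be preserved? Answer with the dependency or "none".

Check Year → ISBN: no single fragment contains all of {ISBN, Year}, and the restricted closure of {Year} across the fragments never reaches {ISBN}.
AName, AuthID → ISBN is preserved.
ISBN, Year → Title is preserved.

Year → ISBN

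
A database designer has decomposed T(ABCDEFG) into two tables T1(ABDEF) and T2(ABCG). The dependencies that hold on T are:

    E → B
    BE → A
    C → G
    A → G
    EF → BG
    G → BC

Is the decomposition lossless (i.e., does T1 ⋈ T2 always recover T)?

Common attributes: T1 ∩ T2 = {AB}.
Closure of {AB}: A → G applies, adding G; G → BC applies, adding C. So (AB)⁺ = {ABCG}.
This closure contains every attribute of T2, so T1 ∩ T2 → T2. The join is lossless.

Yes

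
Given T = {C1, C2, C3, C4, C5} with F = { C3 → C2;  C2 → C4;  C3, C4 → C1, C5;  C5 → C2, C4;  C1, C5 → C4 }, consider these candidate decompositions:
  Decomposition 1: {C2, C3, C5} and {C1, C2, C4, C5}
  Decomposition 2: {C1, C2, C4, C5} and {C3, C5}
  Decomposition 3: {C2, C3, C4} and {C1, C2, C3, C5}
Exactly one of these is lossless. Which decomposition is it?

Decomposition 3

Decomposition 1: common = {C2, C5}, closure = {C2, C4, C5} → lossy.
Decomposition 2: common = {C5}, closure = {C2, C4, C5} → lossy.
Decomposition 3: common = {C2, C3}, closure = {C1, C2, C3, C4, C5} → lossless.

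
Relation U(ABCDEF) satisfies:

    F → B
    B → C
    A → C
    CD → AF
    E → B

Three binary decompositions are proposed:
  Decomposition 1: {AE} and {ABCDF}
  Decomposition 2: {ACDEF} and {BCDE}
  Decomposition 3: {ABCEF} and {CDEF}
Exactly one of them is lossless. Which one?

Decomposition 1: common = {A}, closure = {AC} → lossy.
Decomposition 2: common = {CDE}, closure = {ABCDEF} → lossless.
Decomposition 3: common = {CEF}, closure = {BCEF} → lossy.

Decomposition 2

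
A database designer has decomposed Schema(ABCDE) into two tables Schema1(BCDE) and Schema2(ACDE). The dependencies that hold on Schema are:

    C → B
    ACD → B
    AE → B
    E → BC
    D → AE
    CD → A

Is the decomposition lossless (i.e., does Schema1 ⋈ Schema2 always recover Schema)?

Common attributes: Schema1 ∩ Schema2 = {CDE}.
Closure of {CDE}: C → B applies, adding B; D → AE applies, adding A. So (CDE)⁺ = {ABCDE}.
This closure contains every attribute of Schema1, so Schema1 ∩ Schema2 → Schema1. The join is lossless.

Yes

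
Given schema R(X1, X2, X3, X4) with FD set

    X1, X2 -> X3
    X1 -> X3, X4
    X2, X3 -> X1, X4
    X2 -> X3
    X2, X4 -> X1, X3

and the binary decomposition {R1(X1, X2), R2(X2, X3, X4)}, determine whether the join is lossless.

Common attributes: R1 ∩ R2 = {X2}.
Closure of {X2}: X2 → X3 applies, adding X3; X2, X3 → X1, X4 applies, adding X1, X4. So (X2)⁺ = {X1, X2, X3, X4}.
This closure contains every attribute of R1, so R1 ∩ R2 → R1. The join is lossless.

Yes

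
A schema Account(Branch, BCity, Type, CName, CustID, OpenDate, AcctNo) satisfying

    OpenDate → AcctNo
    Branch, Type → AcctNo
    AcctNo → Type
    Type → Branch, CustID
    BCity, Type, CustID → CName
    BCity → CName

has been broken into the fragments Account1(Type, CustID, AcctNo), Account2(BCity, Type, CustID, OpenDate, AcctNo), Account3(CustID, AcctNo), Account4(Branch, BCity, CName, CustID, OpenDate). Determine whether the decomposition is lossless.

Chase test. Columns are Branch, BCity, Type, CName, CustID, OpenDate, AcctNo; row i has aⱼ where attribute j ∈ Accounti, else bᵢⱼ.
Initial tableau (one row per fragment):
  row 1: b11 b12 a3 b14 a5 b16 a7
  row 2: b21 a2 a3 b24 a5 a6 a7
  row 3: b31 b32 b33 b34 a5 b36 a7
  row 4: a1 a2 b43 a4 a5 a6 b47
Rows 2 and 4 agree on OpenDate; apply OpenDate→AcctNo and equate their AcctNo entries.
Rows 1 and 3 agree on AcctNo; apply AcctNo→Type and equate their Type entries.
Rows 1 and 4 agree on AcctNo; apply AcctNo→Type and equate their Type entries.
Rows 1 and 2 agree on Type; apply Type→Branch, CustID and equate their Branch, CustID entries.
Rows 1 and 3 agree on Type; apply Type→Branch, CustID and equate their Branch, CustID entries.
Rows 1 and 4 agree on Type; apply Type→Branch, CustID and equate their Branch, CustID entries.
Rows 2 and 4 agree on BCity, Type, CustID; apply BCity, Type, CustID→CName and equate their CName entries.
Row 2 is now all distinguished symbols — the join is lossless.

Yes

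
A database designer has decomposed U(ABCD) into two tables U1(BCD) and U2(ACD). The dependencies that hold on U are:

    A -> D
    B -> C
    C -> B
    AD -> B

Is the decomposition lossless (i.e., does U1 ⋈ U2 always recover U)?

Common attributes: U1 ∩ U2 = {CD}.
Closure of {CD}: C → B applies, adding B. So (CD)⁺ = {BCD}.
This closure contains every attribute of U1, so U1 ∩ U2 → U1. The join is lossless.

Yes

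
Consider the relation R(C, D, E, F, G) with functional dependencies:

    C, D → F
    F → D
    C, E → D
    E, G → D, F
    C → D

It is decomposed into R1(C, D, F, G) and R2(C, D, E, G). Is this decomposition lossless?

Common attributes: R1 ∩ R2 = {C, D, G}.
Closure of {C, D, G}: C, D → F applies, adding F. So (C, D, G)⁺ = {C, D, F, G}.
This closure contains every attribute of R1, so R1 ∩ R2 → R1. The join is lossless.

Yes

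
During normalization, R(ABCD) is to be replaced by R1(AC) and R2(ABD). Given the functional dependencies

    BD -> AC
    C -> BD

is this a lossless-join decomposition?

Common attributes: R1 ∩ R2 = {A}.
No dependency enlarges {A}, so (A)⁺ = {A}.
The closure contains neither all of R1 = {AC} nor all of R2 = {ABD}, so the common attributes are not a superkey of either fragment. The join is lossy.

No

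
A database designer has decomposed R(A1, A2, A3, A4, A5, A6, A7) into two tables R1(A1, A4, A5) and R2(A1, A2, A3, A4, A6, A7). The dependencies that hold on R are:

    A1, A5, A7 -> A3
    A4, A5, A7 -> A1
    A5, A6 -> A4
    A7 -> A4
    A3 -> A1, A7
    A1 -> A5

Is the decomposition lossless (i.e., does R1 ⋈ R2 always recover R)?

Common attributes: R1 ∩ R2 = {A1, A4}.
Closure of {A1, A4}: A1 → A5 applies, adding A5. So (A1, A4)⁺ = {A1, A4, A5}.
This closure contains every attribute of R1, so R1 ∩ R2 → R1. The join is lossless.

Yes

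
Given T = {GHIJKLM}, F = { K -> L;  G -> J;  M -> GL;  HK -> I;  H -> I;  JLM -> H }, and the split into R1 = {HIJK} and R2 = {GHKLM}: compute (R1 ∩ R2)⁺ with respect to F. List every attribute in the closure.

R1 ∩ R2 = {HK}.
K → L applies, adding L
HK → I applies, adding I
Closure: {HIKL}.

HIKL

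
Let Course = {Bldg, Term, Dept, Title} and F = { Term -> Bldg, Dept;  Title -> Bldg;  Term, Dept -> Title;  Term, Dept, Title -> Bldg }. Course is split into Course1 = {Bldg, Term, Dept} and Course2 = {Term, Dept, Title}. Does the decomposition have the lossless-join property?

Yes

Common attributes: Course1 ∩ Course2 = {Term, Dept}.
Closure of {Term, Dept}: Term → Bldg, Dept applies, adding Bldg; Term, Dept → Title applies, adding Title. So (Term, Dept)⁺ = {Bldg, Term, Dept, Title}.
This closure contains every attribute of Course1, so Course1 ∩ Course2 → Course1. The join is lossless.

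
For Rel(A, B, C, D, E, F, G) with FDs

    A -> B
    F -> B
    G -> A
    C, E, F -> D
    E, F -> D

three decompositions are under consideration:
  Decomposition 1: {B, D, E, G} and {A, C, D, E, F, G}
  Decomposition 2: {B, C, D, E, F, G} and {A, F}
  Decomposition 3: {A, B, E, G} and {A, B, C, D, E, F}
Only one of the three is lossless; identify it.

Decomposition 1: common = {D, E, G}, closure = {A, B, D, E, G} → lossless.
Decomposition 2: common = {F}, closure = {B, F} → lossy.
Decomposition 3: common = {A, B, E}, closure = {A, B, E} → lossy.

Decomposition 1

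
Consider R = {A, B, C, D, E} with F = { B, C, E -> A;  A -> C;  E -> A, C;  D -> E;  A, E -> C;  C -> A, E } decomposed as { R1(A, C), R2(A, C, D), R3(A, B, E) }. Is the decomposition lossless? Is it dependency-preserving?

lossy but dependency-preserving

Lossless test (chase): Rows 1 and 3 agree on A; apply A→C and equate their C entries. Rows 1 and 2 agree on C; apply C→A, E and equate their A, E entries. Rows 1 and 3 agree on C; apply C→A, E and equate their A, E entries. No row becomes fully distinguished — the join is lossy.
Dependency preservation: B, C, E → A; E → A, C; D → E; A, E → C; C → A, E are not contained in any single fragment, but the restricted closure of each left-hand side across the fragments still reaches the right-hand side; the remaining FDs each lie inside some fragment. All dependencies are preserved.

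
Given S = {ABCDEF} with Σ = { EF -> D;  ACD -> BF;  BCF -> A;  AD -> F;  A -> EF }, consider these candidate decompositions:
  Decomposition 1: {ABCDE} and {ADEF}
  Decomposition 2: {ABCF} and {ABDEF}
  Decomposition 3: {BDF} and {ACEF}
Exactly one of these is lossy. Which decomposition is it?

Decomposition 1: common = {ADE}, closure = {ADEF} → lossless.
Decomposition 2: common = {ABF}, closure = {ABDEF} → lossless.
Decomposition 3: common = {F}, closure = {F} → lossy.

Decomposition 3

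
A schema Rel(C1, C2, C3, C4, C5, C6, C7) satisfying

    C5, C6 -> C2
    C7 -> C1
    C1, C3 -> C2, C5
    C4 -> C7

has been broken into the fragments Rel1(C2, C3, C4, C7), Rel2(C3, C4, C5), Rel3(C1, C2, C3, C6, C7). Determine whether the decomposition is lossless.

Chase test. Columns are C1, C2, C3, C4, C5, C6, C7; row i has aⱼ where attribute j ∈ Reli, else bᵢⱼ.
Initial tableau (one row per fragment):
  row 1: b11 a2 a3 a4 b15 b16 a7
  row 2: b21 b22 a3 a4 a5 b26 b27
  row 3: a1 a2 a3 b34 b35 a6 a7
Rows 1 and 3 agree on C7; apply C7→C1 and equate their C1 entries.
Rows 1 and 3 agree on C1, C3; apply C1, C3→C2, C5 and equate their C2, C5 entries.
Rows 1 and 2 agree on C4; apply C4→C7 and equate their C7 entries.
Rows 1 and 2 agree on C7; apply C7→C1 and equate their C1 entries.
Rows 1 and 2 agree on C1, C3; apply C1, C3→C2, C5 and equate their C2, C5 entries.
No row becomes fully distinguished — the join is lossy.

No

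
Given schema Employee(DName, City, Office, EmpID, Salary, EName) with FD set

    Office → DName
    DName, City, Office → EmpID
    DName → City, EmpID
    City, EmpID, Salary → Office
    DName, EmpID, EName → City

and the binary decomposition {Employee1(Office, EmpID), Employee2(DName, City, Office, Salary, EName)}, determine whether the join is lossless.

Yes

Common attributes: Employee1 ∩ Employee2 = {Office}.
Closure of {Office}: Office → DName applies, adding DName; DName → City, EmpID applies, adding City, EmpID. So (Office)⁺ = {DName, City, Office, EmpID}.
This closure contains every attribute of Employee1, so Employee1 ∩ Employee2 → Employee1. The join is lossless.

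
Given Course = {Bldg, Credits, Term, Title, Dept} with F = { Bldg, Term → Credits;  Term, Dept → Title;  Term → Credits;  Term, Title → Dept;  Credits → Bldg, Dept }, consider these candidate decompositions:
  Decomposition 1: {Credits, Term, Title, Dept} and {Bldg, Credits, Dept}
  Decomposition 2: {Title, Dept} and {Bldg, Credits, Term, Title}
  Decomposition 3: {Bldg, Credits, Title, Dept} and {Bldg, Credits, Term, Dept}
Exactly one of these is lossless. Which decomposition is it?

Decomposition 1

Decomposition 1: common = {Credits, Dept}, closure = {Bldg, Credits, Dept} → lossless.
Decomposition 2: common = {Title}, closure = {Title} → lossy.
Decomposition 3: common = {Bldg, Credits, Dept}, closure = {Bldg, Credits, Dept} → lossy.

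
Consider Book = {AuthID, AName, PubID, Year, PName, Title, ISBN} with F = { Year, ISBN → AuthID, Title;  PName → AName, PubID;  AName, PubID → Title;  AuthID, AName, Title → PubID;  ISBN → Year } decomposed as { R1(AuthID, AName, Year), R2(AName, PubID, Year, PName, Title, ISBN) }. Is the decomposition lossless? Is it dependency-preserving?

lossy and not dependency-preserving

Lossless test: (AName, Year)⁺ = {AName, Year}, which is a superkey of neither fragment — lossy.
Dependency preservation: the restricted closure of {Year, ISBN} across the fragments never reaches {AuthID, Title}, so Year, ISBN → AuthID, Title cannot be enforced without a join — not preserved.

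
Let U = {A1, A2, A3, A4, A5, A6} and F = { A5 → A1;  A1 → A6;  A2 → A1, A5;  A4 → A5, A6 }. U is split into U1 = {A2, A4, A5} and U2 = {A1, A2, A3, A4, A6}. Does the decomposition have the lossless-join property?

Common attributes: U1 ∩ U2 = {A2, A4}.
Closure of {A2, A4}: A2 → A1, A5 applies, adding A1, A5; A4 → A5, A6 applies, adding A6. So (A2, A4)⁺ = {A1, A2, A4, A5, A6}.
This closure contains every attribute of U1, so U1 ∩ U2 → U1. The join is lossless.

Yes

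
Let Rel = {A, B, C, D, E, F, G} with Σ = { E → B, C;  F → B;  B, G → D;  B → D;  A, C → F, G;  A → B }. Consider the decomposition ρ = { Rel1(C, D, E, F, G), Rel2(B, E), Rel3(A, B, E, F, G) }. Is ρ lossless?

Yes

Chase test. Columns are A, B, C, D, E, F, G; row i has aⱼ where attribute j ∈ Reli, else bᵢⱼ.
Initial tableau (one row per fragment):
  row 1: b11 b12 a3 a4 a5 a6 a7
  row 2: b21 a2 b23 b24 a5 b26 b27
  row 3: a1 a2 b33 b34 a5 a6 a7
Rows 1 and 2 agree on E; apply E→B, C and equate their B, C entries.
Rows 1 and 3 agree on E; apply E→B, C and equate their B, C entries.
Rows 1 and 3 agree on B, G; apply B, G→D and equate their D entries.
Rows 1 and 2 agree on B; apply B→D and equate their D entries.
Row 3 is now all distinguished symbols — the join is lossless.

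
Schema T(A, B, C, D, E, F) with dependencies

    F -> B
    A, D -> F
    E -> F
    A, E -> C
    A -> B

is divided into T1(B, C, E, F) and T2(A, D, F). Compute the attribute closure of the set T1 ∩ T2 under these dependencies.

T1 ∩ T2 = {F}.
F → B applies, adding B
Closure: {B, F}.

B, F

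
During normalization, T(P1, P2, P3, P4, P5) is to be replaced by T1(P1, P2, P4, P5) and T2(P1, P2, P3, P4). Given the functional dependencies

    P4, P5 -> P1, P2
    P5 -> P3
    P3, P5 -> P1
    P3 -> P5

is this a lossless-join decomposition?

Common attributes: T1 ∩ T2 = {P1, P2, P4}.
No dependency enlarges {P1, P2, P4}, so (P1, P2, P4)⁺ = {P1, P2, P4}.
The closure contains neither all of T1 = {P1, P2, P4, P5} nor all of T2 = {P1, P2, P3, P4}, so the common attributes are not a superkey of either fragment. The join is lossy.

No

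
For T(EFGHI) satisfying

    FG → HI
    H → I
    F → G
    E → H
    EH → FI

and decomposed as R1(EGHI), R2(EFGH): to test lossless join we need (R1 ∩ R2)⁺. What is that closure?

EFGHI

R1 ∩ R2 = {EGH}.
H → I applies, adding I
EH → FI applies, adding F
Closure: {EFGHI}.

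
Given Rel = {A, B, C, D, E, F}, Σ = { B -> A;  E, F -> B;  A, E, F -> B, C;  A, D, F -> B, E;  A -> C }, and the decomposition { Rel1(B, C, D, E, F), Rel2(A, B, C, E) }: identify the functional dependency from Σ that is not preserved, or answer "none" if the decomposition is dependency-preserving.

A, D, F -> B, E

Check A, D, F → B, E: no single fragment contains all of {A, B, D, E, F}, and the restricted closure of {A, D, F} across the fragments never reaches {B, E}.
B → A is preserved.
E, F → B is preserved.
A, E, F → B, C is preserved.
A → C is preserved.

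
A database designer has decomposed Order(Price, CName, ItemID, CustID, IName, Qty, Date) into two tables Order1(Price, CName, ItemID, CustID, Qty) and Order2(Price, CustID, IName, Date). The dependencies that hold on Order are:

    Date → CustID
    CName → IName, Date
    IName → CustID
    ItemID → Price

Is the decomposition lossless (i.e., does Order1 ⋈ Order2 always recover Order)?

No

Common attributes: Order1 ∩ Order2 = {Price, CustID}.
No dependency enlarges {Price, CustID}, so (Price, CustID)⁺ = {Price, CustID}.
The closure contains neither all of Order1 = {Price, CName, ItemID, CustID, Qty} nor all of Order2 = {Price, CustID, IName, Date}, so the common attributes are not a superkey of either fragment. The join is lossy.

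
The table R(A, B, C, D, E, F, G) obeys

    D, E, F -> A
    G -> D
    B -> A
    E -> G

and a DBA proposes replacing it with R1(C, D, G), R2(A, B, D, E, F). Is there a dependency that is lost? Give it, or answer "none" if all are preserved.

Check E → G: no single fragment contains all of {E, G}, and the restricted closure of {E} across the fragments never reaches {G}.
D, E, F → A is preserved.
G → D is preserved.
B → A is preserved.

E -> G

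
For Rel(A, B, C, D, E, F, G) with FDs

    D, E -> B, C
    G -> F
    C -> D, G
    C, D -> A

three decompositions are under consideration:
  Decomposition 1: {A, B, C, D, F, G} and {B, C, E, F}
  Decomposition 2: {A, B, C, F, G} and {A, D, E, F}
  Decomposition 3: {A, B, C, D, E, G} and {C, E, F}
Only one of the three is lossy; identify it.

Decomposition 2

Decomposition 1: common = {B, C, F}, closure = {A, B, C, D, F, G} → lossless.
Decomposition 2: common = {A, F}, closure = {A, F} → lossy.
Decomposition 3: common = {C, E}, closure = {A, B, C, D, E, F, G} → lossless.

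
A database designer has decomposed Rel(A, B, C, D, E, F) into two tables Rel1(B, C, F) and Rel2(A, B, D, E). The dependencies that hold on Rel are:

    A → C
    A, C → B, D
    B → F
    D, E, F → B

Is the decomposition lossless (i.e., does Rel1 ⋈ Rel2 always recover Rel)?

No

Common attributes: Rel1 ∩ Rel2 = {B}.
Closure of {B}: B → F applies, adding F. So (B)⁺ = {B, F}.
The closure contains neither all of Rel1 = {B, C, F} nor all of Rel2 = {A, B, D, E}, so the common attributes are not a superkey of either fragment. The join is lossy.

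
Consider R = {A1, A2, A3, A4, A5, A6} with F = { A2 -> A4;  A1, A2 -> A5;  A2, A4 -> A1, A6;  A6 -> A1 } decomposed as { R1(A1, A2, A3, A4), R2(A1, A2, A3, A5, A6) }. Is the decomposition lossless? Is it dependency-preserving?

lossless and dependency-preserving

Lossless test: (A1, A2, A3)⁺ = {A1, A2, A3, A4, A5, A6}, which contains all of one fragment — lossless.
Dependency preservation: A2, A4 → A1, A6 is not contained in any single fragment, but the restricted closure of its left-hand side across the fragments still reaches the right-hand side; the remaining FDs each lie inside some fragment. All dependencies are preserved.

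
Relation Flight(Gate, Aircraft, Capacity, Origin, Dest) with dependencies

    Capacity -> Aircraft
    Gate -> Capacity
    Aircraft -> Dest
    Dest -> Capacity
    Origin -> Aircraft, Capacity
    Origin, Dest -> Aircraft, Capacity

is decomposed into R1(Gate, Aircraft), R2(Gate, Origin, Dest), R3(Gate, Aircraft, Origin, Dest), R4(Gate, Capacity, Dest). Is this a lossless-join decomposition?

Chase test. Columns are Gate, Aircraft, Capacity, Origin, Dest; row i has aⱼ where attribute j ∈ Ri, else bᵢⱼ.
Initial tableau (one row per fragment):
  row 1: a1 a2 b13 b14 b15
  row 2: a1 b22 b23 a4 a5
  row 3: a1 a2 b33 a4 a5
  row 4: a1 b42 a3 b44 a5
Rows 1 and 2 agree on Gate; apply Gate→Capacity and equate their Capacity entries.
Rows 1 and 3 agree on Gate; apply Gate→Capacity and equate their Capacity entries.
Rows 1 and 4 agree on Gate; apply Gate→Capacity and equate their Capacity entries.
Rows 1 and 3 agree on Aircraft; apply Aircraft→Dest and equate their Dest entries.
Rows 2 and 3 agree on Origin; apply Origin→Aircraft, Capacity and equate their Aircraft, Capacity entries.
Rows 1 and 4 agree on Capacity; apply Capacity→Aircraft and equate their Aircraft entries.
Row 2 is now all distinguished symbols — the join is lossless.

Yes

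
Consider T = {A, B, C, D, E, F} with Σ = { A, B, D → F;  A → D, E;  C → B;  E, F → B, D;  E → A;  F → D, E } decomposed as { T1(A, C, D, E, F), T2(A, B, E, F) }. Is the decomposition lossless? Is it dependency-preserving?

Lossless test: (A, E, F)⁺ = {A, B, D, E, F}, which contains all of one fragment — lossless.
Dependency preservation: the restricted closure of {C} across the fragments never reaches {B}, so C → B cannot be enforced without a join — not preserved.

lossless but not dependency-preserving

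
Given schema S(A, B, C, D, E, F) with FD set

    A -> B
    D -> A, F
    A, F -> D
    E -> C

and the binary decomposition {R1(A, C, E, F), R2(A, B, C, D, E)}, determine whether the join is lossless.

Common attributes: R1 ∩ R2 = {A, C, E}.
Closure of {A, C, E}: A → B applies, adding B. So (A, C, E)⁺ = {A, B, C, E}.
The closure contains neither all of R1 = {A, C, E, F} nor all of R2 = {A, B, C, D, E}, so the common attributes are not a superkey of either fragment. The join is lossy.

No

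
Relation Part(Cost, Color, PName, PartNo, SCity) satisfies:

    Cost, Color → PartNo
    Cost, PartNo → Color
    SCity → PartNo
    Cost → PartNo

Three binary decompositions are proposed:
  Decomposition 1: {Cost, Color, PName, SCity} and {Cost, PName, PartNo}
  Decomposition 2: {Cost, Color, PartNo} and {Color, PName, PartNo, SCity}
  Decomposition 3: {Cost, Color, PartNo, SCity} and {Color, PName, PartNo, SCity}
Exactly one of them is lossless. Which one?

Decomposition 1

Decomposition 1: common = {Cost, PName}, closure = {Cost, Color, PName, PartNo} → lossless.
Decomposition 2: common = {Color, PartNo}, closure = {Color, PartNo} → lossy.
Decomposition 3: common = {Color, PartNo, SCity}, closure = {Color, PartNo, SCity} → lossy.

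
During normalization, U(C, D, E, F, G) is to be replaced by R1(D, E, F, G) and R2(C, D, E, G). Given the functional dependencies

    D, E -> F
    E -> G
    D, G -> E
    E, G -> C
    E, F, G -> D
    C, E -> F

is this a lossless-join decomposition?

Common attributes: R1 ∩ R2 = {D, E, G}.
Closure of {D, E, G}: D, E → F applies, adding F; E, G → C applies, adding C. So (D, E, G)⁺ = {C, D, E, F, G}.
This closure contains every attribute of R1, so R1 ∩ R2 → R1. The join is lossless.

Yes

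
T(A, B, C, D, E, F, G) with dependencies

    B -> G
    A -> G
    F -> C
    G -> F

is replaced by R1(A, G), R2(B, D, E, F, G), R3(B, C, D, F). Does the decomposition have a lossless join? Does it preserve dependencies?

Lossless test (chase): Rows 2 and 3 agree on B; apply B→G and equate their G entries. Rows 2 and 3 agree on F; apply F→C and equate their C entries. Rows 1 and 2 agree on G; apply G→F and equate their F entries. Rows 1 and 2 agree on F; apply F→C and equate their C entries. No row becomes fully distinguished — the join is lossy.
Dependency preservation: every FD's attributes lie within a single fragment, so each can be enforced locally — preserved.

lossy but dependency-preserving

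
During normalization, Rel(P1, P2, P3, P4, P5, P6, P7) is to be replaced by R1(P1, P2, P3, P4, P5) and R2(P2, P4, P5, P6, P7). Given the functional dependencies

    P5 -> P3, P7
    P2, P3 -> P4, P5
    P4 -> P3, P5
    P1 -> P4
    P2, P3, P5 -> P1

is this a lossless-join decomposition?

Yes

Common attributes: R1 ∩ R2 = {P2, P4, P5}.
Closure of {P2, P4, P5}: P5 → P3, P7 applies, adding P3, P7; P2, P3, P5 → P1 applies, adding P1. So (P2, P4, P5)⁺ = {P1, P2, P3, P4, P5, P7}.
This closure contains every attribute of R1, so R1 ∩ R2 → R1. The join is lossless.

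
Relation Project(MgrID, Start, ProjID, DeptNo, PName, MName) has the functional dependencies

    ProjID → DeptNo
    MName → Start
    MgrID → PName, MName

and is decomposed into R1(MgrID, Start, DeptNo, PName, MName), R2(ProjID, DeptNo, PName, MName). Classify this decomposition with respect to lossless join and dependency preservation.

Lossless test: (DeptNo, PName, MName)⁺ = {Start, DeptNo, PName, MName}, which is a superkey of neither fragment — lossy.
Dependency preservation: every FD's attributes lie within a single fragment, so each can be enforced locally — preserved.

lossy but dependency-preserving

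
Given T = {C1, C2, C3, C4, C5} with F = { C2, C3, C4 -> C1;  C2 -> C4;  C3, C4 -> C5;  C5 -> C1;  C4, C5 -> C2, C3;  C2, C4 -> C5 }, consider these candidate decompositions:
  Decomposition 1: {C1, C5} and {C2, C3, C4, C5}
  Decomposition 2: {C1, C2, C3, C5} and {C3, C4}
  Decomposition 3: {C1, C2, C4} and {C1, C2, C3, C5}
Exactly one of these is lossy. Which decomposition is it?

Decomposition 2

Decomposition 1: common = {C5}, closure = {C1, C5} → lossless.
Decomposition 2: common = {C3}, closure = {C3} → lossy.
Decomposition 3: common = {C1, C2}, closure = {C1, C2, C3, C4, C5} → lossless.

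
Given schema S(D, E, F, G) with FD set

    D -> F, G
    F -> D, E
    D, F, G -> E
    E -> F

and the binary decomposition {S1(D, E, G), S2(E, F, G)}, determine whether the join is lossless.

Yes

Common attributes: S1 ∩ S2 = {E, G}.
Closure of {E, G}: E → F applies, adding F; F → D, E applies, adding D. So (E, G)⁺ = {D, E, F, G}.
This closure contains every attribute of S1, so S1 ∩ S2 → S1. The join is lossless.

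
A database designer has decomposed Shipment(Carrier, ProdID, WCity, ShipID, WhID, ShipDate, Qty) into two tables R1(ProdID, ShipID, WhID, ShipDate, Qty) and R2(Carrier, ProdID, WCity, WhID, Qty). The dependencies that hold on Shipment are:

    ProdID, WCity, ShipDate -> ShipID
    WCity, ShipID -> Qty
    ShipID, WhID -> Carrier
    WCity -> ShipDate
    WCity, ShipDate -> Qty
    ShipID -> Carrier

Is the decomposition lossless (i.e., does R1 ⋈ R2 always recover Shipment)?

No

Common attributes: R1 ∩ R2 = {ProdID, WhID, Qty}.
No dependency enlarges {ProdID, WhID, Qty}, so (ProdID, WhID, Qty)⁺ = {ProdID, WhID, Qty}.
The closure contains neither all of R1 = {ProdID, ShipID, WhID, ShipDate, Qty} nor all of R2 = {Carrier, ProdID, WCity, WhID, Qty}, so the common attributes are not a superkey of either fragment. The join is lossy.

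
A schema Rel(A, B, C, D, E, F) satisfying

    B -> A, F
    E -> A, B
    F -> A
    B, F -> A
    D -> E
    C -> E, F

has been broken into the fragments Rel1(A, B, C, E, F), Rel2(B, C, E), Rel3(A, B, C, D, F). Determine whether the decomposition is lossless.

Yes

Chase test. Columns are A, B, C, D, E, F; row i has aⱼ where attribute j ∈ Reli, else bᵢⱼ.
Initial tableau (one row per fragment):
  row 1: a1 a2 a3 b14 a5 a6
  row 2: b21 a2 a3 b24 a5 b26
  row 3: a1 a2 a3 a4 b35 a6
Rows 1 and 2 agree on B; apply B→A, F and equate their A, F entries.
Rows 1 and 3 agree on C; apply C→E, F and equate their E, F entries.
Row 3 is now all distinguished symbols — the join is lossless.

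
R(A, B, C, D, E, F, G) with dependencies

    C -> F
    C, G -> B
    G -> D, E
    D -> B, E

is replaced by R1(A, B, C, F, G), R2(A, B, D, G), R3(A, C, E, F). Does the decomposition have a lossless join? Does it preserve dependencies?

lossy and not dependency-preserving

Lossless test (chase): Rows 1 and 2 agree on G; apply G→D, E and equate their D, E entries. No row becomes fully distinguished — the join is lossy.
Dependency preservation: the restricted closure of {G} across the fragments never reaches {D, E}, so G → D, E cannot be enforced without a join — not preserved.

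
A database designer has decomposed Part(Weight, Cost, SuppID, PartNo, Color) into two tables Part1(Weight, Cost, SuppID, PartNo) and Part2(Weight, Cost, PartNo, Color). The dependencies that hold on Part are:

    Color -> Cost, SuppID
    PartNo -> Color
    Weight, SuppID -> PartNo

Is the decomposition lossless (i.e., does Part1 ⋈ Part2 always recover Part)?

Yes

Common attributes: Part1 ∩ Part2 = {Weight, Cost, PartNo}.
Closure of {Weight, Cost, PartNo}: PartNo → Color applies, adding Color; Color → Cost, SuppID applies, adding SuppID. So (Weight, Cost, PartNo)⁺ = {Weight, Cost, SuppID, PartNo, Color}.
This closure contains every attribute of Part1, so Part1 ∩ Part2 → Part1. The join is lossless.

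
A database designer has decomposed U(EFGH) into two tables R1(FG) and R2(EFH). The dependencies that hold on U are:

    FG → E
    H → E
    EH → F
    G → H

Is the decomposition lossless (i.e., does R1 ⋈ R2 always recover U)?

No

Common attributes: R1 ∩ R2 = {F}.
No dependency enlarges {F}, so (F)⁺ = {F}.
The closure contains neither all of R1 = {FG} nor all of R2 = {EFH}, so the common attributes are not a superkey of either fragment. The join is lossy.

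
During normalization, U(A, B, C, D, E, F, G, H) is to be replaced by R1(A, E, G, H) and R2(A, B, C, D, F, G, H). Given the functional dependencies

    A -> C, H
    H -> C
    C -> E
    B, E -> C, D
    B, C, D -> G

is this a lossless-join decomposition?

Common attributes: R1 ∩ R2 = {A, G, H}.
Closure of {A, G, H}: A → C, H applies, adding C; C → E applies, adding E. So (A, G, H)⁺ = {A, C, E, G, H}.
This closure contains every attribute of R1, so R1 ∩ R2 → R1. The join is lossless.

Yes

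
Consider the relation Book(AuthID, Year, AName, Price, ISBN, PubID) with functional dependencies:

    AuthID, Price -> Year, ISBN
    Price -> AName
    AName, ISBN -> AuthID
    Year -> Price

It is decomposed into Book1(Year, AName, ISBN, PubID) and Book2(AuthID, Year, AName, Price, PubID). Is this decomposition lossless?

No

Common attributes: Book1 ∩ Book2 = {Year, AName, PubID}.
Closure of {Year, AName, PubID}: Year → Price applies, adding Price. So (Year, AName, PubID)⁺ = {Year, AName, Price, PubID}.
The closure contains neither all of Book1 = {Year, AName, ISBN, PubID} nor all of Book2 = {AuthID, Year, AName, Price, PubID}, so the common attributes are not a superkey of either fragment. The join is lossy.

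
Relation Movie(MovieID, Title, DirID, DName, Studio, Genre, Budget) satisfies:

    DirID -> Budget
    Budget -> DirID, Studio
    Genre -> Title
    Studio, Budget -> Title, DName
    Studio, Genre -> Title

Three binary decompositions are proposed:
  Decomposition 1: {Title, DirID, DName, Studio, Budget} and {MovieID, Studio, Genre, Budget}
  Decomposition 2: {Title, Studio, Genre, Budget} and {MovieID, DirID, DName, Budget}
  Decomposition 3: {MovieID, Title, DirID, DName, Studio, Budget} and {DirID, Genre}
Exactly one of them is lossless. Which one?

Decomposition 1: common = {Studio, Budget}, closure = {Title, DirID, DName, Studio, Budget} → lossless.
Decomposition 2: common = {Budget}, closure = {Title, DirID, DName, Studio, Budget} → lossy.
Decomposition 3: common = {DirID}, closure = {Title, DirID, DName, Studio, Budget} → lossy.

Decomposition 1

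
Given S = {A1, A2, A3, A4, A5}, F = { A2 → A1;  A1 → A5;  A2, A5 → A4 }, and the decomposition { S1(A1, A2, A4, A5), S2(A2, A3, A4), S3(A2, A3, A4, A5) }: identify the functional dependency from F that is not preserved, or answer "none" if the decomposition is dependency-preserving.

A2 → A1 lies within S1.
A1 → A5 lies within S1.
A2, A5 → A4 lies within S1.
Every dependency is enforceable on the fragments, so the decomposition is dependency-preserving.

none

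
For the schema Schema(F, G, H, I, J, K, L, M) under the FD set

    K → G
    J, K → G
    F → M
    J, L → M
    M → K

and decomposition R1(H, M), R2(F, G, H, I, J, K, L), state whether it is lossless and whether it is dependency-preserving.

Lossless test: (H)⁺ = {H}, which is a superkey of neither fragment — lossy.
Dependency preservation: the restricted closure of {F} across the fragments never reaches {M}, so F → M cannot be enforced without a join — not preserved.

lossy and not dependency-preserving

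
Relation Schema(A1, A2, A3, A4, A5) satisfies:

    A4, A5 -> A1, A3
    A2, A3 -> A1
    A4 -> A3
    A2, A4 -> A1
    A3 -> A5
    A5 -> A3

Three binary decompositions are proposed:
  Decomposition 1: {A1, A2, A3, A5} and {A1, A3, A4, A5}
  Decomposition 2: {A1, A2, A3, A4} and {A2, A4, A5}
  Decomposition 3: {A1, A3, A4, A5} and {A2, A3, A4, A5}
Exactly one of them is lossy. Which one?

Decomposition 1

Decomposition 1: common = {A1, A3, A5}, closure = {A1, A3, A5} → lossy.
Decomposition 2: common = {A2, A4}, closure = {A1, A2, A3, A4, A5} → lossless.
Decomposition 3: common = {A3, A4, A5}, closure = {A1, A3, A4, A5} → lossless.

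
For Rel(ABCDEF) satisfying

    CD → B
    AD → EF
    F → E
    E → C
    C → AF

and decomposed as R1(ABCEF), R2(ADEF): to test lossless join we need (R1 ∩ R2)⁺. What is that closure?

ACEF

R1 ∩ R2 = {AEF}.
E → C applies, adding C
Closure: {ACEF}.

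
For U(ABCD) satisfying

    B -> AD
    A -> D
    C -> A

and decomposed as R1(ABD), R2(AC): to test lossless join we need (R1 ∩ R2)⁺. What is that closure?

R1 ∩ R2 = {A}.
A → D applies, adding D
Closure: {AD}.

AD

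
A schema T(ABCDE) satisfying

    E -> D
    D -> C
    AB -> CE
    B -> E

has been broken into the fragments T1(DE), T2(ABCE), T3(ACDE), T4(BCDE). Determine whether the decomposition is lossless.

Chase test. Columns are ABCDE; row i has aⱼ where attribute j ∈ Ti, else bᵢⱼ.
Initial tableau (one row per fragment):
  row 1: b11 b12 b13 a4 a5
  row 2: a1 a2 a3 b24 a5
  row 3: a1 b32 a3 a4 a5
  row 4: b41 a2 a3 a4 a5
Rows 1 and 2 agree on E; apply E→D and equate their D entries.
Rows 1 and 2 agree on D; apply D→C and equate their C entries.
Row 2 is now all distinguished symbols — the join is lossless.

Yes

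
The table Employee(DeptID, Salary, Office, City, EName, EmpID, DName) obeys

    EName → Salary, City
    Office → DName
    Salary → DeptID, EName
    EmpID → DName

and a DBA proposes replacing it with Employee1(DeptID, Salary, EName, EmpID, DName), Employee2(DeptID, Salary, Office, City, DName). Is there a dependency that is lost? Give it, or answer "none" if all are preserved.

EName → Salary, City: restricted closure across fragments reaches Salary, City.
Office → DName lies within Employee2.
Salary → DeptID, EName lies within Employee1.
EmpID → DName lies within Employee1.
Every dependency is enforceable on the fragments, so the decomposition is dependency-preserving.

none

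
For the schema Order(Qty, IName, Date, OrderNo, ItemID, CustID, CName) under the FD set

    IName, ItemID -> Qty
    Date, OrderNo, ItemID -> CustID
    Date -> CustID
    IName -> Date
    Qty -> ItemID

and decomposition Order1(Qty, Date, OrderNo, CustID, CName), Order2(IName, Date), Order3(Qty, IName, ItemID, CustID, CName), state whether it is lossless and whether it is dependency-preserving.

lossy but dependency-preserving

Lossless test (chase): Rows 1 and 2 agree on Date; apply Date→CustID and equate their CustID entries. Rows 2 and 3 agree on IName; apply IName→Date and equate their Date entries. Rows 1 and 3 agree on Qty; apply Qty→ItemID and equate their ItemID entries. No row becomes fully distinguished — the join is lossy.
Dependency preservation: Date, OrderNo, ItemID → CustID is not contained in any single fragment, but the restricted closure of its left-hand side across the fragments still reaches the right-hand side; the remaining FDs each lie inside some fragment. All dependencies are preserved.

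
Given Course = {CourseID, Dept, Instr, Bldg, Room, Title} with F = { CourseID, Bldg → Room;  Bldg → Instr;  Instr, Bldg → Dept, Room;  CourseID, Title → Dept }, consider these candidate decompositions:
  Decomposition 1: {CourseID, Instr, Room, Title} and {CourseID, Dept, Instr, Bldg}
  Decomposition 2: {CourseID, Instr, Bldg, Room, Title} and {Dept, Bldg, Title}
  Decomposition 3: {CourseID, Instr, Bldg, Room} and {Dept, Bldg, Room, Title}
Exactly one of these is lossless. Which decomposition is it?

Decomposition 1: common = {CourseID, Instr}, closure = {CourseID, Instr} → lossy.
Decomposition 2: common = {Bldg, Title}, closure = {Dept, Instr, Bldg, Room, Title} → lossless.
Decomposition 3: common = {Bldg, Room}, closure = {Dept, Instr, Bldg, Room} → lossy.

Decomposition 2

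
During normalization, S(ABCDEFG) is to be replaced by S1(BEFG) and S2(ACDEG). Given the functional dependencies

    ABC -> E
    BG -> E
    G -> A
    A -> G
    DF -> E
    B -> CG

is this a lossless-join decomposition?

Common attributes: S1 ∩ S2 = {EG}.
Closure of {EG}: G → A applies, adding A. So (EG)⁺ = {AEG}.
The closure contains neither all of S1 = {BEFG} nor all of S2 = {ACDEG}, so the common attributes are not a superkey of either fragment. The join is lossy.

No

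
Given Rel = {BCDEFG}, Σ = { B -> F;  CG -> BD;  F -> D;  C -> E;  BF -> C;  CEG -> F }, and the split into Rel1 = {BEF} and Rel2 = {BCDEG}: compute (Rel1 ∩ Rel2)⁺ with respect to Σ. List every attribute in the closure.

BCDEF

Rel1 ∩ Rel2 = {BE}.
B → F applies, adding F
F → D applies, adding D
BF → C applies, adding C
Closure: {BCDEF}.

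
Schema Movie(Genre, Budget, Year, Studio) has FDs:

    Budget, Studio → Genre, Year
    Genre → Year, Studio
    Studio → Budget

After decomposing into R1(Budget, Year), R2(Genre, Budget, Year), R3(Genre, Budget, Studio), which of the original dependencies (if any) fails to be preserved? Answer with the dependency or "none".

Budget, Studio → Genre, Year: restricted closure across fragments reaches Genre, Year.
Genre → Year, Studio: restricted closure across fragments reaches Year, Studio.
Studio → Budget lies within R3.
Every dependency is enforceable on the fragments, so the decomposition is dependency-preserving.

none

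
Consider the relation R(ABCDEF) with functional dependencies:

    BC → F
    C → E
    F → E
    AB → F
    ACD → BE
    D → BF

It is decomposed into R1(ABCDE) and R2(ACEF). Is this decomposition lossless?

No

Common attributes: R1 ∩ R2 = {ACE}.
No dependency enlarges {ACE}, so (ACE)⁺ = {ACE}.
The closure contains neither all of R1 = {ABCDE} nor all of R2 = {ACEF}, so the common attributes are not a superkey of either fragment. The join is lossy.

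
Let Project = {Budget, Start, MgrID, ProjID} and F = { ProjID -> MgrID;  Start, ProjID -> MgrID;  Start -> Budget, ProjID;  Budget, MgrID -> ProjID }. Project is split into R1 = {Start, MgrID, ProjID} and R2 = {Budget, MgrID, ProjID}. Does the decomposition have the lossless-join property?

No

Common attributes: R1 ∩ R2 = {MgrID, ProjID}.
No dependency enlarges {MgrID, ProjID}, so (MgrID, ProjID)⁺ = {MgrID, ProjID}.
The closure contains neither all of R1 = {Start, MgrID, ProjID} nor all of R2 = {Budget, MgrID, ProjID}, so the common attributes are not a superkey of either fragment. The join is lossy.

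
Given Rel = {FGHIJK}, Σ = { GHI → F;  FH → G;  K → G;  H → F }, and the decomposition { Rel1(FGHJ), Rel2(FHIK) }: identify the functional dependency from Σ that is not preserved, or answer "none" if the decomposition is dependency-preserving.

K → G

Check K → G: no single fragment contains all of {GK}, and the restricted closure of {K} across the fragments never reaches {G}.
GHI → F is preserved.
FH → G is preserved.
H → F is preserved.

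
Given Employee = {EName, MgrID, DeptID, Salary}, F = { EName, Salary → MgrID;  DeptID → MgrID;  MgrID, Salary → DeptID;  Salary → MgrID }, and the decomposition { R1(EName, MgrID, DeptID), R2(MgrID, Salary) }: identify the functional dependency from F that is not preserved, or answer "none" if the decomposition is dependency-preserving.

MgrID, Salary → DeptID

Check MgrID, Salary → DeptID: no single fragment contains all of {MgrID, DeptID, Salary}, and the restricted closure of {MgrID, Salary} across the fragments never reaches {DeptID}.
EName, Salary → MgrID is preserved.
DeptID → MgrID is preserved.
Salary → MgrID is preserved.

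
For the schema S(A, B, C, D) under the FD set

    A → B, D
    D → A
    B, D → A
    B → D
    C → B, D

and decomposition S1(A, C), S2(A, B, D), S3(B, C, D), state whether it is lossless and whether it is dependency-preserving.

lossless and dependency-preserving

Lossless test (chase): Rows 1 and 2 agree on A; apply A→B, D and equate their B, D entries. Rows 1 and 3 agree on D; apply D→A and equate their A entries. Row 1 is now all distinguished symbols — the join is lossless.
Dependency preservation: every FD's attributes lie within a single fragment, so each can be enforced locally — preserved.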